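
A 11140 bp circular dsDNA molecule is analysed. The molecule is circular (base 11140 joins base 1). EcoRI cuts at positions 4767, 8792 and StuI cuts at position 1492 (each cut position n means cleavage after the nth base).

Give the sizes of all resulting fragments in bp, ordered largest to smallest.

Combined cut positions (sorted): 1492, 4767, 8792.
Circular molecule, 3 cuts → 3 fragments:
  4767 − 1492 = 3275 bp
  8792 − 4767 = 4025 bp
  wrap: 11140 − 8792 + 1492 = 3840 bp
Sorted largest to smallest: 4025, 3840, 3275 bp.

4025, 3840, 3275 bp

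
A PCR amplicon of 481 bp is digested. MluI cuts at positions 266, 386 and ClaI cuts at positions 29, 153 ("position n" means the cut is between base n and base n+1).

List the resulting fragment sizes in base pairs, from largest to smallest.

124, 120, 113, 95, 29 bp

Combined cut positions (sorted): 29, 153, 266, 386.
Linear molecule, 4 cuts → 5 fragments:
  29 − 0 = 29 bp
  153 − 29 = 124 bp
  266 − 153 = 113 bp
  386 − 266 = 120 bp
  481 − 386 = 95 bp
Sorted largest to smallest: 124, 120, 113, 95, 29 bp.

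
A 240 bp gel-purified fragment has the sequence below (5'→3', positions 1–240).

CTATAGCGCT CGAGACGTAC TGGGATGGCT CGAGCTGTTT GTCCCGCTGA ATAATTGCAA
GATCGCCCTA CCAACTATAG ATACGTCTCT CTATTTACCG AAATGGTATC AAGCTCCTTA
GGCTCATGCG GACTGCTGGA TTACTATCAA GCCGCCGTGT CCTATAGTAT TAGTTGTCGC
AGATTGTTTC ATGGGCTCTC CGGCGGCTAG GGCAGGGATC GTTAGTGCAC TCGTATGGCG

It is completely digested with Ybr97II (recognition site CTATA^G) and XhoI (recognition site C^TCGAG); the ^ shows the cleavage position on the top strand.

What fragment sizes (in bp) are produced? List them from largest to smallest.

87, 74, 50, 20, 5, 4 bp

Ybr97II sites (CTATAG) start at positions 1, 75, 162.
Ybr97II cuts after base 5 of each site (before the last base), so after positions 5, 79, 166.
XhoI sites (CTCGAG) start at positions 9, 29.
XhoI cuts after the first base of each site, so after positions 9, 29.
Combined cut positions: 5, 9, 29, 79, 166.
Linear molecule, 5 cuts → 6 fragments:
  1–5 → 5 bp
  6–9 → 4 bp
  10–29 → 20 bp
  30–79 → 50 bp
  80–166 → 87 bp
  167–240 → 74 bp
Sorted largest to smallest: 87, 74, 50, 20, 5, 4 bp.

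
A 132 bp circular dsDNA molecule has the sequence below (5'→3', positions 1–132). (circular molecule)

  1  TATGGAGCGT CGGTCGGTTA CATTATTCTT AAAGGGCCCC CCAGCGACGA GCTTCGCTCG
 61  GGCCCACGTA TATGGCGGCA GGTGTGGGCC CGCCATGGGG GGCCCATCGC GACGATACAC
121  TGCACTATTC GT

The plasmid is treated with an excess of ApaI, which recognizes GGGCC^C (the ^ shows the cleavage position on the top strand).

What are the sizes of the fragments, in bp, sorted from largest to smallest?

ApaI sites (GGGCCC) start at positions 34, 60, 86, 100.
ApaI cuts after base 5 of each site (before the last base), so after positions 38, 64, 90, 104.
Circular molecule, 4 cuts → 4 fragments:
  39–64 → 26 bp
  65–90 → 26 bp
  91–104 → 14 bp
  105–132 then 1–38 → 28 + 38 = 66 bp
Sorted largest to smallest: 66, 26, 26, 14 bp.

66, 26, 26, 14 bp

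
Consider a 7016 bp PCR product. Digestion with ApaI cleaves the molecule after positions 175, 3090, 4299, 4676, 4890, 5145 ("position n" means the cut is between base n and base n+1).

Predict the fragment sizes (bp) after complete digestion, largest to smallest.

2915, 1871, 1209, 377, 255, 214, 175 bp

Linear molecule, 6 cuts → 7 fragments:
  175 − 0 = 175 bp
  3090 − 175 = 2915 bp
  4299 − 3090 = 1209 bp
  4676 − 4299 = 377 bp
  4890 − 4676 = 214 bp
  5145 − 4890 = 255 bp
  7016 − 5145 = 1871 bp
Sorted largest to smallest: 2915, 1871, 1209, 377, 255, 214, 175 bp.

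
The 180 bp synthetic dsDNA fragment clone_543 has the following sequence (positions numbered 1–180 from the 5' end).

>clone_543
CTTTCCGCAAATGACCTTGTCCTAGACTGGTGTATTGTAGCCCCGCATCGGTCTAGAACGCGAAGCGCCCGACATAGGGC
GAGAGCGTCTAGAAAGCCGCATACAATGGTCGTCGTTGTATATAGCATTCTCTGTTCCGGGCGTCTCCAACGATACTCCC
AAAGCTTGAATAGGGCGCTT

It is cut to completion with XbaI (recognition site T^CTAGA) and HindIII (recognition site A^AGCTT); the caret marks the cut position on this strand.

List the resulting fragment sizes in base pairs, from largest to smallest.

XbaI sites (TCTAGA) start at positions 52, 88.
XbaI cuts after the first base of each site, so after positions 52, 88.
The HindIII site (AAGCTT) starts at position 162.
HindIII cuts after the first base of each site, so after position 162.
Combined cut positions: 52, 88, 162.
Linear molecule, 3 cuts → 4 fragments:
  1–52 → 52 bp
  53–88 → 36 bp
  89–162 → 74 bp
  163–180 → 18 bp
Sorted largest to smallest: 74, 52, 36, 18 bp.

74, 52, 36, 18 bp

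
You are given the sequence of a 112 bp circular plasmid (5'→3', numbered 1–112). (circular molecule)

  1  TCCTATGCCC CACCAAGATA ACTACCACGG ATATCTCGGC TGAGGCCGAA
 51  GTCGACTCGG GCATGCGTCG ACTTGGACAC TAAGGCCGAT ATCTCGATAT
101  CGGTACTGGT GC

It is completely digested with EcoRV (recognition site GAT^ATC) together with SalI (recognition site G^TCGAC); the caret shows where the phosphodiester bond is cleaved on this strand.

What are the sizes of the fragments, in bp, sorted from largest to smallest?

EcoRV sites (GATATC) start at positions 30, 88, 96.
EcoRV cuts after base 3 of each site, so after positions 32, 90, 98.
SalI sites (GTCGAC) start at positions 51, 67.
SalI cuts after the first base of each site, so after positions 51, 67.
Combined cut positions: 32, 51, 67, 90, 98.
Circular molecule, 5 cuts → 5 fragments:
  33–51 → 19 bp
  52–67 → 16 bp
  68–90 → 23 bp
  91–98 → 8 bp
  99–112 then 1–32 → 14 + 32 = 46 bp
Sorted largest to smallest: 46, 23, 19, 16, 8 bp.

46, 23, 19, 16, 8 bp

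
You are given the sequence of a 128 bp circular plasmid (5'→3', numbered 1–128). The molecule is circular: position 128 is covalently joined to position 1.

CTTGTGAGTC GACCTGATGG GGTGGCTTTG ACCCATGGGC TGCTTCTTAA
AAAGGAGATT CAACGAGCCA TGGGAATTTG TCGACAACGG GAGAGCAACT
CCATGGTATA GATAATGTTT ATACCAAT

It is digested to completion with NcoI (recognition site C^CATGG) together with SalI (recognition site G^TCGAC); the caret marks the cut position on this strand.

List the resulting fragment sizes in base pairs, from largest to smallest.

NcoI sites (CCATGG) start at positions 33, 68, 101.
NcoI cuts after the first base of each site, so after positions 33, 68, 101.
SalI sites (GTCGAC) start at positions 8, 80.
SalI cuts after the first base of each site, so after positions 8, 80.
Combined cut positions: 8, 33, 68, 80, 101.
Circular molecule, 5 cuts → 5 fragments:
  9–33 → 25 bp
  34–68 → 35 bp
  69–80 → 12 bp
  81–101 → 21 bp
  102–128 then 1–8 → 27 + 8 = 35 bp
Sorted largest to smallest: 35, 35, 25, 21, 12 bp.

35, 35, 25, 21, 12 bp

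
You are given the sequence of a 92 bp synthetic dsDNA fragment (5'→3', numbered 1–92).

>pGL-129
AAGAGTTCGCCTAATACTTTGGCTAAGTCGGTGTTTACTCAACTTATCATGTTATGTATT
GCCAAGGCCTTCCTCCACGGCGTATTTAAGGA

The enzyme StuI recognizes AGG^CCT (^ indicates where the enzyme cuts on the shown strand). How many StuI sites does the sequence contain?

AGGCCT occurs starting at position 65.
StuI cuts at 1 site.

1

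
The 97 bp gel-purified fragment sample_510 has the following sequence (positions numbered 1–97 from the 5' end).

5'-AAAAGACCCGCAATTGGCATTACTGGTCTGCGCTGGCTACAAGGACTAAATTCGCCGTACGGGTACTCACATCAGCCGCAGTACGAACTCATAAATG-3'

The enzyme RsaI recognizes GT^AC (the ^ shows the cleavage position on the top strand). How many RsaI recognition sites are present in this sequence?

GTAC occurs starting at positions 57, 63, 81.
RsaI cuts at 3 sites.

3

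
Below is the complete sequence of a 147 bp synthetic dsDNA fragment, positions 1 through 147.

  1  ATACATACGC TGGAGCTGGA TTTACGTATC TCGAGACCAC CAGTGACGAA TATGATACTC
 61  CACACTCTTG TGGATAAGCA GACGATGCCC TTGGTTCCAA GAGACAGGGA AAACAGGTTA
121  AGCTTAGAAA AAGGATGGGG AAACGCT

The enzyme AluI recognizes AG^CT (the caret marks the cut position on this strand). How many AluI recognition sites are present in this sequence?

AGCT occurs starting at positions 14, 121.
AluI cuts at 2 sites.

2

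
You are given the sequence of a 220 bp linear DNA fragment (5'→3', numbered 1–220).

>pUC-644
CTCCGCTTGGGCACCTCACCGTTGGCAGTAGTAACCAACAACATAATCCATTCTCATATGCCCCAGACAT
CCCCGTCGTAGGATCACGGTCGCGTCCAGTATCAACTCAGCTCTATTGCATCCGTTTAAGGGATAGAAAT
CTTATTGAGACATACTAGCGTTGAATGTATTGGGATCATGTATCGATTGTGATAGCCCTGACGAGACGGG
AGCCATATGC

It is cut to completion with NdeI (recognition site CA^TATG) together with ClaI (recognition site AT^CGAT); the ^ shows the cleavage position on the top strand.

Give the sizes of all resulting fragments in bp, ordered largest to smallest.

NdeI sites (CATATG) start at positions 55, 214.
NdeI cuts after base 2 of each site, so after positions 56, 215.
The ClaI site (ATCGAT) starts at position 182.
ClaI cuts after base 2 of each site, so after position 183.
Combined cut positions: 56, 183, 215.
Linear molecule, 3 cuts → 4 fragments:
  1–56 → 56 bp
  57–183 → 127 bp
  184–215 → 32 bp
  216–220 → 5 bp
Sorted largest to smallest: 127, 56, 32, 5 bp.

127, 56, 32, 5 bp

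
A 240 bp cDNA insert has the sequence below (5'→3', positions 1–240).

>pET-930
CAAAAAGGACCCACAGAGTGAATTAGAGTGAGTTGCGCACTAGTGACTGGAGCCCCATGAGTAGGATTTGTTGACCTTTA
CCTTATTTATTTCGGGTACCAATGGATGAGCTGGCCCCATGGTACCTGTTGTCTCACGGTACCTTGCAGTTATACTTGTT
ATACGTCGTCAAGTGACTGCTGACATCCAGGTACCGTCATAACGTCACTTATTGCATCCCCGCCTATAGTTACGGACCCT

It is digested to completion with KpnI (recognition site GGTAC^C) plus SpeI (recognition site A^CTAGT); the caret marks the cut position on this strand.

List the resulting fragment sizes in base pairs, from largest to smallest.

60, 52, 46, 39, 26, 17 bp

KpnI sites (GGTACC) start at positions 95, 121, 138, 190.
KpnI cuts after base 5 of each site (before the last base), so after positions 99, 125, 142, 194.
The SpeI site (ACTAGT) starts at position 39.
SpeI cuts after the first base of each site, so after position 39.
Combined cut positions: 39, 99, 125, 142, 194.
Linear molecule, 5 cuts → 6 fragments:
  1–39 → 39 bp
  40–99 → 60 bp
  100–125 → 26 bp
  126–142 → 17 bp
  143–194 → 52 bp
  195–240 → 46 bp
Sorted largest to smallest: 60, 52, 46, 39, 26, 17 bp.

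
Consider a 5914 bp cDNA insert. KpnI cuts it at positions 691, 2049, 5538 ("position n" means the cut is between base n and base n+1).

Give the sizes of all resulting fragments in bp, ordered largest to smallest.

Linear molecule, 3 cuts → 4 fragments:
  691 − 0 = 691 bp
  2049 − 691 = 1358 bp
  5538 − 2049 = 3489 bp
  5914 − 5538 = 376 bp
Sorted largest to smallest: 3489, 1358, 691, 376 bp.

3489, 1358, 691, 376 bp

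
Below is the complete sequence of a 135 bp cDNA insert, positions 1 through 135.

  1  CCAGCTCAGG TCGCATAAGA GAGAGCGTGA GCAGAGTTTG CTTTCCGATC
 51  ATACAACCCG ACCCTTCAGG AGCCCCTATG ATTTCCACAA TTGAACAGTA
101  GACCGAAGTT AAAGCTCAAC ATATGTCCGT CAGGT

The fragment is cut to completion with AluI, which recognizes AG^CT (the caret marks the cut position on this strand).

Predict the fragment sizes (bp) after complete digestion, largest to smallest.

110, 21, 4 bp

AluI sites (AGCT) start at positions 3, 113.
AluI cuts after base 2 of each site, so after positions 4, 114.
Linear molecule, 2 cuts → 3 fragments:
  1–4 → 4 bp
  5–114 → 110 bp
  115–135 → 21 bp
Sorted largest to smallest: 110, 21, 4 bp.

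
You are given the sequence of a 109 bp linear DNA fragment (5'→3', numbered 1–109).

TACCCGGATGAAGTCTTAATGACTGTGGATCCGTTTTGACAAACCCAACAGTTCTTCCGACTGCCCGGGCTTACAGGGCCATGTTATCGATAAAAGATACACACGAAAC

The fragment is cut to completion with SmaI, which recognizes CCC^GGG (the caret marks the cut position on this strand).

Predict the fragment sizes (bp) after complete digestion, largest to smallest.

The SmaI site (CCCGGG) starts at position 64.
SmaI cuts after base 3 of each site, so after position 66.
Linear molecule, 1 cut → 2 fragments:
  1–66 → 66 bp
  67–109 → 43 bp
Sorted largest to smallest: 66, 43 bp.

66, 43 bp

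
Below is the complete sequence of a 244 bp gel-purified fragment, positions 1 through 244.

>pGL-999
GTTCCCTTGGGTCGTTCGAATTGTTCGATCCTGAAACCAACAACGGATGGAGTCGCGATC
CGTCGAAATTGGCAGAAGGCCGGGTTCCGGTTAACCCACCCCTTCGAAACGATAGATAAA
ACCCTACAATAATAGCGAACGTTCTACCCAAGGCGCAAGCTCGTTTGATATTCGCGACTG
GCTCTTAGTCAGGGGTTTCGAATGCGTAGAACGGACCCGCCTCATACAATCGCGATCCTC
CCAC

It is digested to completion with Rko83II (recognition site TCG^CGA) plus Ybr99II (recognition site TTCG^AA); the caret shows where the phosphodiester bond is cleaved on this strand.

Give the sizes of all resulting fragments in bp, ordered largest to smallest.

68, 51, 37, 32, 26, 18, 12 bp

Rko83II sites (TCGCGA) start at positions 53, 172, 230.
Rko83II cuts after base 3 of each site, so after positions 55, 174, 232.
Ybr99II sites (TTCGAA) start at positions 15, 103, 197.
Ybr99II cuts after base 4 of each site, so after positions 18, 106, 200.
Combined cut positions: 18, 55, 106, 174, 200, 232.
Linear molecule, 6 cuts → 7 fragments:
  1–18 → 18 bp
  19–55 → 37 bp
  56–106 → 51 bp
  107–174 → 68 bp
  175–200 → 26 bp
  201–232 → 32 bp
  233–244 → 12 bp
Sorted largest to smallest: 68, 51, 37, 32, 26, 18, 12 bp.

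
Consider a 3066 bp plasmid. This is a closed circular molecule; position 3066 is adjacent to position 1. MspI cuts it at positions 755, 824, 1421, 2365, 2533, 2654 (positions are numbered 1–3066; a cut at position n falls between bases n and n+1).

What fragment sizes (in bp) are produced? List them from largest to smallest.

Circular molecule, 6 cuts → 6 fragments:
  824 − 755 = 69 bp
  1421 − 824 = 597 bp
  2365 − 1421 = 944 bp
  2533 − 2365 = 168 bp
  2654 − 2533 = 121 bp
  wrap: 3066 − 2654 + 755 = 1167 bp
Sorted largest to smallest: 1167, 944, 597, 168, 121, 69 bp.

1167, 944, 597, 168, 121, 69 bp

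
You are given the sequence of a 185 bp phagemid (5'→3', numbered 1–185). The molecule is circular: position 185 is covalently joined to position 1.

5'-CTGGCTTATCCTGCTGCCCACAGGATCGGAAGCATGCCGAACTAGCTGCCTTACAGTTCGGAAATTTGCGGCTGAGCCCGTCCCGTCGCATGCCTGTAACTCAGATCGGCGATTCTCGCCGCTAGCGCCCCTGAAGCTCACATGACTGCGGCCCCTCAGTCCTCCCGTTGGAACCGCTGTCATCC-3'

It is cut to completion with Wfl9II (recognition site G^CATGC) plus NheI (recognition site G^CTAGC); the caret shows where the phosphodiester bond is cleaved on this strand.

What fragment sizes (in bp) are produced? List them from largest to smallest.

96, 56, 33 bp

Wfl9II sites (GCATGC) start at positions 32, 88.
Wfl9II cuts after the first base of each site, so after positions 32, 88.
The NheI site (GCTAGC) starts at position 121.
NheI cuts after the first base of each site, so after position 121.
Combined cut positions: 32, 88, 121.
Circular molecule, 3 cuts → 3 fragments:
  33–88 → 56 bp
  89–121 → 33 bp
  122–185 then 1–32 → 64 + 32 = 96 bp
Sorted largest to smallest: 96, 56, 33 bp.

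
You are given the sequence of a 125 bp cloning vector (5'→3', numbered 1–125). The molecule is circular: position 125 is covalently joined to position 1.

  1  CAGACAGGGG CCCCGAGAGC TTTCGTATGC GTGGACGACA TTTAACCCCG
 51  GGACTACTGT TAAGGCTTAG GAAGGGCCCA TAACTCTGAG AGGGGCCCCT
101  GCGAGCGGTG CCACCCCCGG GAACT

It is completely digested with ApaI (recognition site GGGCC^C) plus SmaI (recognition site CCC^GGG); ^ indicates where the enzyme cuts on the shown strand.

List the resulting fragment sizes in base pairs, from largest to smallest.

37, 29, 21, 19, 19 bp

ApaI sites (GGGCCC) start at positions 8, 74, 93.
ApaI cuts after base 5 of each site (before the last base), so after positions 12, 78, 97.
SmaI sites (CCCGGG) start at positions 47, 116.
SmaI cuts after base 3 of each site, so after positions 49, 118.
Combined cut positions: 12, 49, 78, 97, 118.
Circular molecule, 5 cuts → 5 fragments:
  13–49 → 37 bp
  50–78 → 29 bp
  79–97 → 19 bp
  98–118 → 21 bp
  119–125 then 1–12 → 7 + 12 = 19 bp
Sorted largest to smallest: 37, 29, 21, 19, 19 bp.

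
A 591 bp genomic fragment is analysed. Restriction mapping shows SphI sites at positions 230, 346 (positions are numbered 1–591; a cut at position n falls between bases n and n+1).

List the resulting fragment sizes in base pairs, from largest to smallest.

245, 230, 116 bp

Linear molecule, 2 cuts → 3 fragments:
  230 − 0 = 230 bp
  346 − 230 = 116 bp
  591 − 346 = 245 bp
Sorted largest to smallest: 245, 230, 116 bp.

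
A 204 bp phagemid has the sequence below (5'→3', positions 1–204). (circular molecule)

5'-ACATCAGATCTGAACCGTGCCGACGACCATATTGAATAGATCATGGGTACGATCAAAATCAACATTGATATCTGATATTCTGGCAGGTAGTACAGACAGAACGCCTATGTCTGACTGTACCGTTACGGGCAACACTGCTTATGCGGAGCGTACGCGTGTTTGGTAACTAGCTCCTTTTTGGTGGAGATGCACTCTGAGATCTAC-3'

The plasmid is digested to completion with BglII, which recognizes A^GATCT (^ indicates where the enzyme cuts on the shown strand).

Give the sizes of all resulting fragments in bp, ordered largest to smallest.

BglII sites (AGATCT) start at positions 6, 197.
BglII cuts after the first base of each site, so after positions 6, 197.
Circular molecule, 2 cuts → 2 fragments:
  7–197 → 191 bp
  198–204 then 1–6 → 7 + 6 = 13 bp
Sorted largest to smallest: 191, 13 bp.

191, 13 bp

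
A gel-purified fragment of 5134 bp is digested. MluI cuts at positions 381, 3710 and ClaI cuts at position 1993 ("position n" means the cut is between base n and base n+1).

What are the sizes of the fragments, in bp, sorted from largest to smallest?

Combined cut positions (sorted): 381, 1993, 3710.
Linear molecule, 3 cuts → 4 fragments:
  381 − 0 = 381 bp
  1993 − 381 = 1612 bp
  3710 − 1993 = 1717 bp
  5134 − 3710 = 1424 bp
Sorted largest to smallest: 1717, 1612, 1424, 381 bp.

1717, 1612, 1424, 381 bp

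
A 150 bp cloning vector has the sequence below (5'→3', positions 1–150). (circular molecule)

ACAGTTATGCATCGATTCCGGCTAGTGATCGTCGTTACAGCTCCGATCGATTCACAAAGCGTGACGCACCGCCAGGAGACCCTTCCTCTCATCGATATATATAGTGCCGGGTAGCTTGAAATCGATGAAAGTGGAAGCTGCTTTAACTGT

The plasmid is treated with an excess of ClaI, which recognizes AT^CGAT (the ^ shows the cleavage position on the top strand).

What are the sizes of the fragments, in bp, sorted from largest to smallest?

ClaI sites (ATCGAT) start at positions 11, 46, 91, 121.
ClaI cuts after base 2 of each site, so after positions 12, 47, 92, 122.
Circular molecule, 4 cuts → 4 fragments:
  13–47 → 35 bp
  48–92 → 45 bp
  93–122 → 30 bp
  123–150 then 1–12 → 28 + 12 = 40 bp
Sorted largest to smallest: 45, 40, 35, 30 bp.

45, 40, 35, 30 bp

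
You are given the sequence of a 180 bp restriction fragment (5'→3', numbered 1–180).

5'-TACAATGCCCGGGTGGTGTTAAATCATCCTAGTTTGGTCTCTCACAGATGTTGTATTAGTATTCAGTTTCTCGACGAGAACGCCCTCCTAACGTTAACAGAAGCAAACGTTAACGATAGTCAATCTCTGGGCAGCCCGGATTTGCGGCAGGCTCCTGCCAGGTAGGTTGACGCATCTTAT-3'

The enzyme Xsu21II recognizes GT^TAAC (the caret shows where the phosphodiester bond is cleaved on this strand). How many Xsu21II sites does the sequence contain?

2

GTTAAC occurs starting at positions 93, 109.
Xsu21II cuts at 2 sites.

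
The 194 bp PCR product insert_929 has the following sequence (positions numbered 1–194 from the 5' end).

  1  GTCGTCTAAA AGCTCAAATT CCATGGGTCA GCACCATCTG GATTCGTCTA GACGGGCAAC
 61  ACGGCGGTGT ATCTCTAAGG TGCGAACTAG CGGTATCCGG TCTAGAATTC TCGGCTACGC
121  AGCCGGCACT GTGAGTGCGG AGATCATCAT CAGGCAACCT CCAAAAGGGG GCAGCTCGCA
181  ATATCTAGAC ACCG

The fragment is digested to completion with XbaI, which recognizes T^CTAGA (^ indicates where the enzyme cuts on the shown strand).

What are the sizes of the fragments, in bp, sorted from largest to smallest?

XbaI sites (TCTAGA) start at positions 47, 101, 184.
XbaI cuts after the first base of each site, so after positions 47, 101, 184.
Linear molecule, 3 cuts → 4 fragments:
  1–47 → 47 bp
  48–101 → 54 bp
  102–184 → 83 bp
  185–194 → 10 bp
Sorted largest to smallest: 83, 54, 47, 10 bp.

83, 54, 47, 10 bp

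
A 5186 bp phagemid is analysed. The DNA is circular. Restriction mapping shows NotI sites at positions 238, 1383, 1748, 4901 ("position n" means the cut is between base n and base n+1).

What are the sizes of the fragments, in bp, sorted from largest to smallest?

Circular molecule, 4 cuts → 4 fragments:
  1383 − 238 = 1145 bp
  1748 − 1383 = 365 bp
  4901 − 1748 = 3153 bp
  wrap: 5186 − 4901 + 238 = 523 bp
Sorted largest to smallest: 3153, 1145, 523, 365 bp.

3153, 1145, 523, 365 bp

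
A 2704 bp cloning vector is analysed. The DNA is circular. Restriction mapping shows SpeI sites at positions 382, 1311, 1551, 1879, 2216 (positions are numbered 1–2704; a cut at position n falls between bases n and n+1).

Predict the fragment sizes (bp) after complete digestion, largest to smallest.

929, 870, 337, 328, 240 bp

Circular molecule, 5 cuts → 5 fragments:
  1311 − 382 = 929 bp
  1551 − 1311 = 240 bp
  1879 − 1551 = 328 bp
  2216 − 1879 = 337 bp
  wrap: 2704 − 2216 + 382 = 870 bp
Sorted largest to smallest: 929, 870, 337, 328, 240 bp.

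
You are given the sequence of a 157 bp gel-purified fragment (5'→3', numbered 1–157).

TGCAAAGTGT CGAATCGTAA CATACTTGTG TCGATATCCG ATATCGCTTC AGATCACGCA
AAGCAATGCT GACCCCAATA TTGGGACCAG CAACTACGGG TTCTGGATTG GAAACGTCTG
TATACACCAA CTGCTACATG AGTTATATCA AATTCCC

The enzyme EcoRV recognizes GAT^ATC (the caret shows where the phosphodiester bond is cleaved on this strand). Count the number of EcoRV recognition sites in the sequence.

GATATC occurs starting at positions 33, 40.
EcoRV cuts at 2 sites.

2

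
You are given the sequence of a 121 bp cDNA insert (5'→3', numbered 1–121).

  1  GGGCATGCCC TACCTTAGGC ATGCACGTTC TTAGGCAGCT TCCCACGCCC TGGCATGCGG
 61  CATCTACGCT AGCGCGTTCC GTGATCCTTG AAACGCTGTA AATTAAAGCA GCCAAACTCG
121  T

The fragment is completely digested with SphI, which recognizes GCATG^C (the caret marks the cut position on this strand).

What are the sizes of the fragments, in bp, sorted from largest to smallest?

SphI sites (GCATGC) start at positions 3, 19, 53.
SphI cuts after base 5 of each site (before the last base), so after positions 7, 23, 57.
Linear molecule, 3 cuts → 4 fragments:
  1–7 → 7 bp
  8–23 → 16 bp
  24–57 → 34 bp
  58–121 → 64 bp
Sorted largest to smallest: 64, 34, 16, 7 bp.

64, 34, 16, 7 bp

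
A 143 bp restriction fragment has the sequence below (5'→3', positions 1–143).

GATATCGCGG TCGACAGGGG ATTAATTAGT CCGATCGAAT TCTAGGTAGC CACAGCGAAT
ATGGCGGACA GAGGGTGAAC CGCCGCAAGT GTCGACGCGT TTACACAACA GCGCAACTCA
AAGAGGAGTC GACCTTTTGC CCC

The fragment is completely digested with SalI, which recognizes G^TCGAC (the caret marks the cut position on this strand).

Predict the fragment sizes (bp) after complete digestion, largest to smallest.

SalI sites (GTCGAC) start at positions 10, 91, 128.
SalI cuts after the first base of each site, so after positions 10, 91, 128.
Linear molecule, 3 cuts → 4 fragments:
  1–10 → 10 bp
  11–91 → 81 bp
  92–128 → 37 bp
  129–143 → 15 bp
Sorted largest to smallest: 81, 37, 15, 10 bp.

81, 37, 15, 10 bp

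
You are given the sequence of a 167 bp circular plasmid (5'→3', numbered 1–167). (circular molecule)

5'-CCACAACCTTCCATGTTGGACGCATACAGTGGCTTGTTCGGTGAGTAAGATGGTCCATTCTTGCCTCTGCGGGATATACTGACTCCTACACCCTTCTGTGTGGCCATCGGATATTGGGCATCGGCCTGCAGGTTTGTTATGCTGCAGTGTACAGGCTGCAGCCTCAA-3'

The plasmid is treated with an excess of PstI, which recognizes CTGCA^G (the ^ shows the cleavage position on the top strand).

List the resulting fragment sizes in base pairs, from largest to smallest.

PstI sites (CTGCAG) start at positions 126, 142, 156.
PstI cuts after base 5 of each site (before the last base), so after positions 130, 146, 160.
Circular molecule, 3 cuts → 3 fragments:
  131–146 → 16 bp
  147–160 → 14 bp
  161–167 then 1–130 → 7 + 130 = 137 bp
Sorted largest to smallest: 137, 16, 14 bp.

137, 16, 14 bp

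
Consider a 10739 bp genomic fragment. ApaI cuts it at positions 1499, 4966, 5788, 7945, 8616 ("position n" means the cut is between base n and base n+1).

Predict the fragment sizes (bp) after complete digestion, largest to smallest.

3467, 2157, 2123, 1499, 822, 671 bp

Linear molecule, 5 cuts → 6 fragments:
  1499 − 0 = 1499 bp
  4966 − 1499 = 3467 bp
  5788 − 4966 = 822 bp
  7945 − 5788 = 2157 bp
  8616 − 7945 = 671 bp
  10739 − 8616 = 2123 bp
Sorted largest to smallest: 3467, 2157, 2123, 1499, 822, 671 bp.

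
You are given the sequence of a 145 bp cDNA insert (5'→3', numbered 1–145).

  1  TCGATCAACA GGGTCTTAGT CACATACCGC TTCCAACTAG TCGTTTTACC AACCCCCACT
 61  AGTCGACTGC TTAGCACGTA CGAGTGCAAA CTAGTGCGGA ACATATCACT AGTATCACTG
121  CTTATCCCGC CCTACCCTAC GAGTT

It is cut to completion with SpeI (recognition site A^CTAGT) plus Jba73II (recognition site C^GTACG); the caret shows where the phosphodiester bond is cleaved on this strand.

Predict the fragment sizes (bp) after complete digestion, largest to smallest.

SpeI sites (ACTAGT) start at positions 36, 58, 90, 108.
SpeI cuts after the first base of each site, so after positions 36, 58, 90, 108.
The Jba73II site (CGTACG) starts at position 77.
Jba73II cuts after the first base of each site, so after position 77.
Combined cut positions: 36, 58, 77, 90, 108.
Linear molecule, 5 cuts → 6 fragments:
  1–36 → 36 bp
  37–58 → 22 bp
  59–77 → 19 bp
  78–90 → 13 bp
  91–108 → 18 bp
  109–145 → 37 bp
Sorted largest to smallest: 37, 36, 22, 19, 18, 13 bp.

37, 36, 22, 19, 18, 13 bp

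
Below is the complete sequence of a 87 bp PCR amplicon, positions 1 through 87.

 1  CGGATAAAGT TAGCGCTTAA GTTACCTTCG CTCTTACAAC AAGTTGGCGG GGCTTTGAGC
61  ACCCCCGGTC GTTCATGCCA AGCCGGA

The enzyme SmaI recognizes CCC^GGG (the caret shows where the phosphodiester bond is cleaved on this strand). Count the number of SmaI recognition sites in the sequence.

0

No occurrence of CCCGGG is present in the sequence.
SmaI does not cut: 0 sites.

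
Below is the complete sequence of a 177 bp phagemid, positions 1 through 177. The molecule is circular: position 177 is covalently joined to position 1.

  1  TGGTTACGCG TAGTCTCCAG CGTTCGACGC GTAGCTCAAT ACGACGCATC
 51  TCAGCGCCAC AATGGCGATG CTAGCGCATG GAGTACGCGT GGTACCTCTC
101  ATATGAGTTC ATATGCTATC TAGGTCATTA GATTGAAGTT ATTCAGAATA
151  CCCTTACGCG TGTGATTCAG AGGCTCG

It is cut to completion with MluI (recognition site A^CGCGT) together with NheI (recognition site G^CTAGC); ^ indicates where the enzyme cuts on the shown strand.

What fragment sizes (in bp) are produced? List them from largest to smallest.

MluI sites (ACGCGT) start at positions 6, 27, 85, 156.
MluI cuts after the first base of each site, so after positions 6, 27, 85, 156.
The NheI site (GCTAGC) starts at position 70.
NheI cuts after the first base of each site, so after position 70.
Combined cut positions: 6, 27, 70, 85, 156.
Circular molecule, 5 cuts → 5 fragments:
  7–27 → 21 bp
  28–70 → 43 bp
  71–85 → 15 bp
  86–156 → 71 bp
  157–177 then 1–6 → 21 + 6 = 27 bp
Sorted largest to smallest: 71, 43, 27, 21, 15 bp.

71, 43, 27, 21, 15 bp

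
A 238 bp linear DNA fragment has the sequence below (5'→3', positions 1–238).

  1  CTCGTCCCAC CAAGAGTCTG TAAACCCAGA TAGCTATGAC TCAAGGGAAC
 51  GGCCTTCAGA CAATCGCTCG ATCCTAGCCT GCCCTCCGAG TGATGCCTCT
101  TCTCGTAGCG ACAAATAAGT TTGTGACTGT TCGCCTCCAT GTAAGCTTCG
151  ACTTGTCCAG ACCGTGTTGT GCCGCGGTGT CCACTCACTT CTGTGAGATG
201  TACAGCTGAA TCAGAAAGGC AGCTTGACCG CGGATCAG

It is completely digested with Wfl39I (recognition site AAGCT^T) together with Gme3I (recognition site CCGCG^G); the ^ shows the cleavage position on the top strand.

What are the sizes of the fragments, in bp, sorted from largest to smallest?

147, 56, 29, 6 bp

The Wfl39I site (AAGCTT) starts at position 143.
Wfl39I cuts after base 5 of each site (before the last base), so after position 147.
Gme3I sites (CCGCGG) start at positions 172, 228.
Gme3I cuts after base 5 of each site (before the last base), so after positions 176, 232.
Combined cut positions: 147, 176, 232.
Linear molecule, 3 cuts → 4 fragments:
  1–147 → 147 bp
  148–176 → 29 bp
  177–232 → 56 bp
  233–238 → 6 bp
Sorted largest to smallest: 147, 56, 29, 6 bp.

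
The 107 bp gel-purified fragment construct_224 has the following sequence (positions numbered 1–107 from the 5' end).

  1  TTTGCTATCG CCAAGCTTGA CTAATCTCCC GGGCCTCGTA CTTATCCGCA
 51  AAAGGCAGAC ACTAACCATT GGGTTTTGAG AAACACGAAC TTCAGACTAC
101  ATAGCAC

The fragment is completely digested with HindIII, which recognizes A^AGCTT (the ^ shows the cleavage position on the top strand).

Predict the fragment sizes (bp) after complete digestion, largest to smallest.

The HindIII site (AAGCTT) starts at position 13.
HindIII cuts after the first base of each site, so after position 13.
Linear molecule, 1 cut → 2 fragments:
  1–13 → 13 bp
  14–107 → 94 bp
Sorted largest to smallest: 94, 13 bp.

94, 13 bp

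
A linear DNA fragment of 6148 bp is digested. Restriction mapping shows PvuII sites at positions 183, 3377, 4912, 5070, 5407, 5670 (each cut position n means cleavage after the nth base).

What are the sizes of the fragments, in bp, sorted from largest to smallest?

Linear molecule, 6 cuts → 7 fragments:
  183 − 0 = 183 bp
  3377 − 183 = 3194 bp
  4912 − 3377 = 1535 bp
  5070 − 4912 = 158 bp
  5407 − 5070 = 337 bp
  5670 − 5407 = 263 bp
  6148 − 5670 = 478 bp
Sorted largest to smallest: 3194, 1535, 478, 337, 263, 183, 158 bp.

3194, 1535, 478, 337, 263, 183, 158 bp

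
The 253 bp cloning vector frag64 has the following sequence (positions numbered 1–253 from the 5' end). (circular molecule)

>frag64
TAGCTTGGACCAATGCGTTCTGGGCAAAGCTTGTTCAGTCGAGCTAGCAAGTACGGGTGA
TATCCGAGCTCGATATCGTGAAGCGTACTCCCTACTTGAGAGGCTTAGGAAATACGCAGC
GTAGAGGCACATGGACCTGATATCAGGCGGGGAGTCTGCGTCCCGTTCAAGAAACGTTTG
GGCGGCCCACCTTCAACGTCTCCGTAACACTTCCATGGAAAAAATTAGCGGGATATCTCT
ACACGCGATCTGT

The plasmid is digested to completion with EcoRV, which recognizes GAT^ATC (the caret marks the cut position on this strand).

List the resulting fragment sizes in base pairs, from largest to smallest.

EcoRV sites (GATATC) start at positions 59, 72, 139, 232.
EcoRV cuts after base 3 of each site, so after positions 61, 74, 141, 234.
Circular molecule, 4 cuts → 4 fragments:
  62–74 → 13 bp
  75–141 → 67 bp
  142–234 → 93 bp
  235–253 then 1–61 → 19 + 61 = 80 bp
Sorted largest to smallest: 93, 80, 67, 13 bp.

93, 80, 67, 13 bp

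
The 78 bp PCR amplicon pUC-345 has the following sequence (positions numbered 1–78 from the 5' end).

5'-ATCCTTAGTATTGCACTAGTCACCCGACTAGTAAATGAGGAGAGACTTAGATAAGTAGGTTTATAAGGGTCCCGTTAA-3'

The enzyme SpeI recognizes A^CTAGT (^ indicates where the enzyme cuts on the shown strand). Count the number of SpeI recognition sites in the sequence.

2

ACTAGT occurs starting at positions 15, 27.
SpeI cuts at 2 sites.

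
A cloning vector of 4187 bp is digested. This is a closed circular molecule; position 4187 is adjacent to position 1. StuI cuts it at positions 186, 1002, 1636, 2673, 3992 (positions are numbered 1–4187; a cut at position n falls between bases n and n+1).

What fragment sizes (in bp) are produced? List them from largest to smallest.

Circular molecule, 5 cuts → 5 fragments:
  1002 − 186 = 816 bp
  1636 − 1002 = 634 bp
  2673 − 1636 = 1037 bp
  3992 − 2673 = 1319 bp
  wrap: 4187 − 3992 + 186 = 381 bp
Sorted largest to smallest: 1319, 1037, 816, 634, 381 bp.

1319, 1037, 816, 634, 381 bp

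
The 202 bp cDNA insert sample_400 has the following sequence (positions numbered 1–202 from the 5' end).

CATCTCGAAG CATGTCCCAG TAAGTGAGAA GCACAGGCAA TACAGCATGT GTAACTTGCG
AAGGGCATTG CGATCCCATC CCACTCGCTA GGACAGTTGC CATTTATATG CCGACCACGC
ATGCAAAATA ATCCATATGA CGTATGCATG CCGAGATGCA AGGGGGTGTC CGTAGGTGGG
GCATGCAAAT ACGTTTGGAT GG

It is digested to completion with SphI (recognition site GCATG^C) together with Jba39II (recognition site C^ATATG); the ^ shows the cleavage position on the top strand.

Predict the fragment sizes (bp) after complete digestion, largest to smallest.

123, 35, 17, 16, 11 bp

SphI sites (GCATGC) start at positions 119, 146, 181.
SphI cuts after base 5 of each site (before the last base), so after positions 123, 150, 185.
The Jba39II site (CATATG) starts at position 134.
Jba39II cuts after the first base of each site, so after position 134.
Combined cut positions: 123, 134, 150, 185.
Linear molecule, 4 cuts → 5 fragments:
  1–123 → 123 bp
  124–134 → 11 bp
  135–150 → 16 bp
  151–185 → 35 bp
  186–202 → 17 bp
Sorted largest to smallest: 123, 35, 17, 16, 11 bp.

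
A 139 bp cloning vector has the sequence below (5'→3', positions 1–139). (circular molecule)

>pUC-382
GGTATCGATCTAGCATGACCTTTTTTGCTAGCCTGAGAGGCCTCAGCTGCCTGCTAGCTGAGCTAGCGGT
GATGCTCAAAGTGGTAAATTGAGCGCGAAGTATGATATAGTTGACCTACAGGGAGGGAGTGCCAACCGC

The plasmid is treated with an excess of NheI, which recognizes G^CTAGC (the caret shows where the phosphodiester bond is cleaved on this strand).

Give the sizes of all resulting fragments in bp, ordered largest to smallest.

104, 26, 9 bp

NheI sites (GCTAGC) start at positions 27, 53, 62.
NheI cuts after the first base of each site, so after positions 27, 53, 62.
Circular molecule, 3 cuts → 3 fragments:
  28–53 → 26 bp
  54–62 → 9 bp
  63–139 then 1–27 → 77 + 27 = 104 bp
Sorted largest to smallest: 104, 26, 9 bp.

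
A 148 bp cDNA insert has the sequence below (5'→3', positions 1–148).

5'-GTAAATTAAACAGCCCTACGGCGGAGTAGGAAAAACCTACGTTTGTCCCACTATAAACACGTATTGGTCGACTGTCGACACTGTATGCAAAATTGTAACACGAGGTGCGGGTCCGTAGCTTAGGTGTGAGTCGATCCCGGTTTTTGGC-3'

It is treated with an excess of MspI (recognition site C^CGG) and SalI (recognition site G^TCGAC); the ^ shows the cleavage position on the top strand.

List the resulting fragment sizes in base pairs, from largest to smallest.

The MspI site (CCGG) starts at position 137.
MspI cuts after the first base of each site, so after position 137.
SalI sites (GTCGAC) start at positions 67, 74.
SalI cuts after the first base of each site, so after positions 67, 74.
Combined cut positions: 67, 74, 137.
Linear molecule, 3 cuts → 4 fragments:
  1–67 → 67 bp
  68–74 → 7 bp
  75–137 → 63 bp
  138–148 → 11 bp
Sorted largest to smallest: 67, 63, 11, 7 bp.

67, 63, 11, 7 bp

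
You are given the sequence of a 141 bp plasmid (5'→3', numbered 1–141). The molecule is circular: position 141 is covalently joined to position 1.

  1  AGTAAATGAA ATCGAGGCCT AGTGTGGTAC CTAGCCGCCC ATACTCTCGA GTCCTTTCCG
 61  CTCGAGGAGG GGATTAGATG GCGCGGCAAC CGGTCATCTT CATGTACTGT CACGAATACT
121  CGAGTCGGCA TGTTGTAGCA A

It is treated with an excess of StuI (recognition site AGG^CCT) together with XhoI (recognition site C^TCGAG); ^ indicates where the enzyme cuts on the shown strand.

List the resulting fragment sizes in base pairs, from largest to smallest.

58, 39, 29, 15 bp

The StuI site (AGGCCT) starts at position 15.
StuI cuts after base 3 of each site, so after position 17.
XhoI sites (CTCGAG) start at positions 46, 61, 119.
XhoI cuts after the first base of each site, so after positions 46, 61, 119.
Combined cut positions: 17, 46, 61, 119.
Circular molecule, 4 cuts → 4 fragments:
  18–46 → 29 bp
  47–61 → 15 bp
  62–119 → 58 bp
  120–141 then 1–17 → 22 + 17 = 39 bp
Sorted largest to smallest: 58, 39, 29, 15 bp.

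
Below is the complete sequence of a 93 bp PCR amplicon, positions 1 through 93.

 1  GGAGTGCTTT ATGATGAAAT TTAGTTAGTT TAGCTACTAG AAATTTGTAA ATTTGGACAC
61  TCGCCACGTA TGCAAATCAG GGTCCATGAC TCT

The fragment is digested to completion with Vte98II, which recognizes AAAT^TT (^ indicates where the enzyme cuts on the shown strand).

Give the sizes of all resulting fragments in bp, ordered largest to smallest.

41, 24, 20, 8 bp

Vte98II sites (AAATTT) start at positions 17, 41, 49.
Vte98II cuts after base 4 of each site, so after positions 20, 44, 52.
Linear molecule, 3 cuts → 4 fragments:
  1–20 → 20 bp
  21–44 → 24 bp
  45–52 → 8 bp
  53–93 → 41 bp
Sorted largest to smallest: 41, 24, 20, 8 bp.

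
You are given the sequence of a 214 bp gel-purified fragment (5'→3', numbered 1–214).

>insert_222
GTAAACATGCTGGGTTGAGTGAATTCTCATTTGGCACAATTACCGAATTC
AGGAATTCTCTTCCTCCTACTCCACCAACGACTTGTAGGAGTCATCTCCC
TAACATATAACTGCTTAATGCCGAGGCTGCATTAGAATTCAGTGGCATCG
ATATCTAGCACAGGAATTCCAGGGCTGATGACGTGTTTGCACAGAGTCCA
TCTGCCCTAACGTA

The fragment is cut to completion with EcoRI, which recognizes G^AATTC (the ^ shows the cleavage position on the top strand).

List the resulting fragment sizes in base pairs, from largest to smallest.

82, 50, 29, 24, 21, 8 bp

EcoRI sites (GAATTC) start at positions 21, 45, 53, 135, 164.
EcoRI cuts after the first base of each site, so after positions 21, 45, 53, 135, 164.
Linear molecule, 5 cuts → 6 fragments:
  1–21 → 21 bp
  22–45 → 24 bp
  46–53 → 8 bp
  54–135 → 82 bp
  136–164 → 29 bp
  165–214 → 50 bp
Sorted largest to smallest: 82, 50, 29, 24, 21, 8 bp.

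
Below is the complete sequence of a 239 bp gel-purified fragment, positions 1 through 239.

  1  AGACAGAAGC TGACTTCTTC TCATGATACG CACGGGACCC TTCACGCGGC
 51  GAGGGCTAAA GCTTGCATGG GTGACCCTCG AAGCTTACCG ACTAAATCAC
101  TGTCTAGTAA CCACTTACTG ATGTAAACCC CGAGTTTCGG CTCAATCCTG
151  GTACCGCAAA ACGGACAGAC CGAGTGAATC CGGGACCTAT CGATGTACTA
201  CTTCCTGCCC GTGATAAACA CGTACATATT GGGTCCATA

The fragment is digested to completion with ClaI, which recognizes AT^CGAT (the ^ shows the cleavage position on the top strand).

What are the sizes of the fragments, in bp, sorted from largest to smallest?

The ClaI site (ATCGAT) starts at position 189.
ClaI cuts after base 2 of each site, so after position 190.
Linear molecule, 1 cut → 2 fragments:
  1–190 → 190 bp
  191–239 → 49 bp
Sorted largest to smallest: 190, 49 bp.

190, 49 bp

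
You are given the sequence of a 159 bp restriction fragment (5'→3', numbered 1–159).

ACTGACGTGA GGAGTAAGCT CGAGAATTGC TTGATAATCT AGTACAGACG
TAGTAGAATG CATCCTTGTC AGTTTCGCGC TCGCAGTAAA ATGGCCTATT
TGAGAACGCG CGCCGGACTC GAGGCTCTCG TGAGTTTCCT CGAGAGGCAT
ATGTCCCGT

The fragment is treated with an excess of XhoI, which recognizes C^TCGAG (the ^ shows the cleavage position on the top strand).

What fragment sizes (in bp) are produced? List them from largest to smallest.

99, 21, 20, 19 bp

XhoI sites (CTCGAG) start at positions 19, 118, 139.
XhoI cuts after the first base of each site, so after positions 19, 118, 139.
Linear molecule, 3 cuts → 4 fragments:
  1–19 → 19 bp
  20–118 → 99 bp
  119–139 → 21 bp
  140–159 → 20 bp
Sorted largest to smallest: 99, 21, 20, 19 bp.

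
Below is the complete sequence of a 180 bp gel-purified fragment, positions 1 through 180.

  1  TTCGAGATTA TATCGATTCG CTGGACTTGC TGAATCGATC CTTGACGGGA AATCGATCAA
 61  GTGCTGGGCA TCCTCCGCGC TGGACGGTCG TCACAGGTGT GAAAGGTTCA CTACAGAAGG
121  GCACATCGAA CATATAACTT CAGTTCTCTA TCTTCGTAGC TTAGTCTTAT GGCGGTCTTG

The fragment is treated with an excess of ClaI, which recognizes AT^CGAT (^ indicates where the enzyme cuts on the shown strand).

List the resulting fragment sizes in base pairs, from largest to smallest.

127, 22, 18, 13 bp

ClaI sites (ATCGAT) start at positions 12, 34, 52.
ClaI cuts after base 2 of each site, so after positions 13, 35, 53.
Linear molecule, 3 cuts → 4 fragments:
  1–13 → 13 bp
  14–35 → 22 bp
  36–53 → 18 bp
  54–180 → 127 bp
Sorted largest to smallest: 127, 22, 18, 13 bp.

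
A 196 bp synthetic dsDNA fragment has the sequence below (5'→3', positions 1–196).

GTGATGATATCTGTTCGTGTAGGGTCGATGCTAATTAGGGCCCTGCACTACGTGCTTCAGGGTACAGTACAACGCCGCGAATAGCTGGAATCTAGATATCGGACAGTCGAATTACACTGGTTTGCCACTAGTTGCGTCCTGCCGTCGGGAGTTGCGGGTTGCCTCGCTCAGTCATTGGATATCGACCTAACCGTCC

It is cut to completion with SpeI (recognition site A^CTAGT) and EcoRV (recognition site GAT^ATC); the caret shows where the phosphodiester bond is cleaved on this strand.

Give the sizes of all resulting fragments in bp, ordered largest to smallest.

The SpeI site (ACTAGT) starts at position 127.
SpeI cuts after the first base of each site, so after position 127.
EcoRV sites (GATATC) start at positions 6, 95, 178.
EcoRV cuts after base 3 of each site, so after positions 8, 97, 180.
Combined cut positions: 8, 97, 127, 180.
Linear molecule, 4 cuts → 5 fragments:
  1–8 → 8 bp
  9–97 → 89 bp
  98–127 → 30 bp
  128–180 → 53 bp
  181–196 → 16 bp
Sorted largest to smallest: 89, 53, 30, 16, 8 bp.

89, 53, 30, 16, 8 bp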